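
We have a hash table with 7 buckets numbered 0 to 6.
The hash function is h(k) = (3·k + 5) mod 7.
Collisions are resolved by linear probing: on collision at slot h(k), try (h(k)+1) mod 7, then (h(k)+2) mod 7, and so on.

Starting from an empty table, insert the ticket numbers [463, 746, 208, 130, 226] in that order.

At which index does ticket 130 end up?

463: h=1 -> slot 1
746: h=3 -> slot 3
208: h=6 -> slot 6
130: h=3, probe 3,4 -> slot 4
226: h=4, probe 4,5 -> slot 5
Table: [., 463, ., 746, 130, 226, 208]

4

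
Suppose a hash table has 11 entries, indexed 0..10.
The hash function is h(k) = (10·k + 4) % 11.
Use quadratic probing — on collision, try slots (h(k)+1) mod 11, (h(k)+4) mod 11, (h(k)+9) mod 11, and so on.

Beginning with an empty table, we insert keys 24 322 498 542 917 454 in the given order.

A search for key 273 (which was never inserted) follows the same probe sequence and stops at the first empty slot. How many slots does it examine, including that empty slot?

24 hashes to 2; slot 2 is free => place at 2.
322 hashes to 1; slot 1 is free => place at 1.
498 hashes to 1; 1,2 taken => place at 5.
542 hashes to 1; 1,2,5 taken => place at 10.
917 hashes to 0; slot 0 is free => place at 0.
454 hashes to 1; 1,2,5,10 taken => place at 6.
Table: [917, 322, 24, -, -, 498, 454, -, -, -, 542]
Lookup 273: h=6, probe 6,7 → slot 7 empty, not found.

2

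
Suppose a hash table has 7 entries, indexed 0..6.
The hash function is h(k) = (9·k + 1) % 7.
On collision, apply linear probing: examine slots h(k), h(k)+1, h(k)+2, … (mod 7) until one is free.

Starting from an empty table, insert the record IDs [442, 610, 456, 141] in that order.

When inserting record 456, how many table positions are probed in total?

Insert 442: h=3, slot 3 empty -> index 3.
Insert 610: h=3, slot 3 occupied -> index 4.
Insert 456: h=3, slots 3,4 occupied -> index 5.
Insert 141: h=3, slots 3,4,5 occupied -> index 6.
Table: [_, _, _, 442, 610, 456, 141]

3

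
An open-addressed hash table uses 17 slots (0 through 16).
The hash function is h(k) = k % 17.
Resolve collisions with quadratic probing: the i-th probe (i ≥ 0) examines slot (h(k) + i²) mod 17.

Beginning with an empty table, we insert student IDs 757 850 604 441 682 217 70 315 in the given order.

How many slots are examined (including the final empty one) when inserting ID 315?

757 hashes to 9; slot 9 is free → place at 9.
850 hashes to 0; slot 0 is free → place at 0.
604 hashes to 9; 9 taken → place at 10.
441 hashes to 16; slot 16 is free → place at 16.
682 hashes to 2; slot 2 is free → place at 2.
217 hashes to 13; slot 13 is free → place at 13.
70 hashes to 2; 2 taken → place at 3.
315 hashes to 9; 9,10,13 taken → place at 1.
Table: [850, 315, 682, 70, —, —, —, —, —, 757, 604, —, —, 217, —, —, 441]

4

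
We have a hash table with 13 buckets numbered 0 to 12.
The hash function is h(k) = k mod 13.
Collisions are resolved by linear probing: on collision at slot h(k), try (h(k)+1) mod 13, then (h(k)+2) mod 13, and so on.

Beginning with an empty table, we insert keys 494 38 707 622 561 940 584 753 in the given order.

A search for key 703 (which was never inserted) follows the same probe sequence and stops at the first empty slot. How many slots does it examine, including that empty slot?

6

Insert 494: h=0, slot 0 empty → index 0.
Insert 38: h=12, slot 12 empty → index 12.
Insert 707: h=5, slot 5 empty → index 5.
Insert 622: h=11, slot 11 empty → index 11.
Insert 561: h=2, slot 2 empty → index 2.
Insert 940: h=4, slot 4 empty → index 4.
Insert 584: h=12, slots 12,0 occupied → index 1.
Insert 753: h=12, slots 12,0,1,2 occupied → index 3.
Table: [494, 584, 561, 753, 940, 707, _, _, _, _, _, 622, 38]
Lookup 703: h=1, probe 1,2,3,4,5,6 → slot 6 empty, not found.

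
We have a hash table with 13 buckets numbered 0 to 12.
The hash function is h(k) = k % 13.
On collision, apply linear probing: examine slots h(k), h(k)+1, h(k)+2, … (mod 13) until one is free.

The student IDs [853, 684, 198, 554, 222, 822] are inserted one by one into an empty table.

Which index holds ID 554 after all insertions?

853: h=8 → slot 8
684: h=8, probe 8,9 → slot 9
198: h=3 → slot 3
554: h=8, probe 8,9,10 → slot 10
222: h=1 → slot 1
822: h=3, probe 3,4 → slot 4
Table: [., 222, ., 198, 822, ., ., ., 853, 684, 554, ., .]

10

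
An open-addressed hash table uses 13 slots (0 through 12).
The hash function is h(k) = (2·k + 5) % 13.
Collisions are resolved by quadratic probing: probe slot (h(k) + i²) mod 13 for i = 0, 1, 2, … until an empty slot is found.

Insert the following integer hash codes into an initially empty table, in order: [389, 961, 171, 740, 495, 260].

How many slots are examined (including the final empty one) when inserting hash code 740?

389 hashes to 3; slot 3 is free -> place at 3.
961 hashes to 3; 3 taken -> place at 4.
171 hashes to 9; slot 9 is free -> place at 9.
740 hashes to 3; 3,4 taken -> place at 7.
495 hashes to 7; 7 taken -> place at 8.
260 hashes to 5; slot 5 is free -> place at 5.
Table: [∅, ∅, ∅, 389, 961, 260, ∅, 740, 495, 171, ∅, ∅, ∅]

3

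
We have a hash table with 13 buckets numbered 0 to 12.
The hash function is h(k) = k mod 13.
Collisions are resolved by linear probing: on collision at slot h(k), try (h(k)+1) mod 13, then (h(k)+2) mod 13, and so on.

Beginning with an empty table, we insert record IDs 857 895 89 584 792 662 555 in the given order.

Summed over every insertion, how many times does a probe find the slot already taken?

11

857 hashes to 12; slot 12 is free => place at 12.
895 hashes to 11; slot 11 is free => place at 11.
89 hashes to 11; 11,12 taken => place at 0.
584 hashes to 12; 12,0 taken => place at 1.
792 hashes to 12; 12,0,1 taken => place at 2.
662 hashes to 12; 12,0,1,2 taken => place at 3.
555 hashes to 9; slot 9 is free => place at 9.
Table: [89, 584, 792, 662, _, _, _, _, _, 555, _, 895, 857]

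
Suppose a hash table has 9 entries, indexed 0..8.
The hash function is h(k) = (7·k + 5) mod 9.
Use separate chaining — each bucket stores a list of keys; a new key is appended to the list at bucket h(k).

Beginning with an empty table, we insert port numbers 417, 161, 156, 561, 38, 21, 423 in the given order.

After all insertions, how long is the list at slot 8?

417 -> bucket 8
161 -> bucket 7
156 -> bucket 8 (collision)
561 -> bucket 8 (collision)
38 -> bucket 1
21 -> bucket 8 (collision)
423 -> bucket 5
Final buckets:
0: _
1: 38
2: _
3: _
4: _
5: 423
6: _
7: 161
8: 417 -> 156 -> 561 -> 21

4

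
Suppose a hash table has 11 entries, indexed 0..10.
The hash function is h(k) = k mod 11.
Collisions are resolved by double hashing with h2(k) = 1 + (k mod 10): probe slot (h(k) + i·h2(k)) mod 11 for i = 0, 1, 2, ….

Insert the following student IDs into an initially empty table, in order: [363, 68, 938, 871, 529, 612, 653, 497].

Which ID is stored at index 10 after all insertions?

497

363 hashes to 0; slot 0 is free → place at 0.
68 hashes to 2; slot 2 is free → place at 2.
938 hashes to 3; slot 3 is free → place at 3.
871 hashes to 2, h2=2; 2 taken → place at 4.
529 hashes to 1; slot 1 is free → place at 1.
612 hashes to 7; slot 7 is free → place at 7.
653 hashes to 4, h2=4; 4 taken → place at 8.
497 hashes to 2, h2=8; 2 taken → place at 10.
Table: [363, 529, 68, 938, 871, -, -, 612, 653, -, 497]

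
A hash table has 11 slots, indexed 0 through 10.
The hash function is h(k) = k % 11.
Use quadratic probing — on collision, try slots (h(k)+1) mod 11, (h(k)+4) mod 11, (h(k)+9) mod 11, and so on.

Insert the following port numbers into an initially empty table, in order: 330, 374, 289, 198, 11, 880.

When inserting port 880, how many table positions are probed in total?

5

330 hashes to 0; slot 0 is free -> place at 0.
374 hashes to 0; 0 taken -> place at 1.
289 hashes to 3; slot 3 is free -> place at 3.
198 hashes to 0; 0,1 taken -> place at 4.
11 hashes to 0; 0,1,4 taken -> place at 9.
880 hashes to 0; 0,1,4,9 taken -> place at 5.
Table: [330, 374, -, 289, 198, 880, -, -, -, 11, -]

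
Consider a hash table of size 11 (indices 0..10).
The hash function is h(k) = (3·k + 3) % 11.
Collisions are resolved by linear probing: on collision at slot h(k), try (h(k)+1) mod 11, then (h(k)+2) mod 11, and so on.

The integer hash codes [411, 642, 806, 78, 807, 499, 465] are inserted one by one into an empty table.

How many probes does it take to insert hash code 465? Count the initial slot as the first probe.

2

411: h=4 → slot 4
642: h=4, probe 4,5 → slot 5
806: h=1 → slot 1
78: h=6 → slot 6
807: h=4, probe 4,5,6,7 → slot 7
499: h=4, probe 4,5,6,7,8 → slot 8
465: h=1, probe 1,2 → slot 2
Table: [_, 806, 465, _, 411, 642, 78, 807, 499, _, _]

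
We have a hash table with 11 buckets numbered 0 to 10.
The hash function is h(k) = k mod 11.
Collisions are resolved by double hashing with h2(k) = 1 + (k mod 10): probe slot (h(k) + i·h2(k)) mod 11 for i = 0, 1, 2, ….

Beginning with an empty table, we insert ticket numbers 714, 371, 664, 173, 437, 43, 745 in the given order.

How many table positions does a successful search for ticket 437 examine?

714: h=10 → slot 10
371: h=8 → slot 8
664: h=4 → slot 4
173: h=8, h2=4, probe 8,1 → slot 1
437: h=8, h2=8, probe 8,5 → slot 5
43: h=10, h2=4, probe 10,3 → slot 3
745: h=8, h2=6, probe 8,3,9 → slot 9
Table: [-, 173, -, 43, 664, 437, -, -, 371, 745, 714]
Lookup 437: h=8, h2=8, probe 8,5 → found at 5.

2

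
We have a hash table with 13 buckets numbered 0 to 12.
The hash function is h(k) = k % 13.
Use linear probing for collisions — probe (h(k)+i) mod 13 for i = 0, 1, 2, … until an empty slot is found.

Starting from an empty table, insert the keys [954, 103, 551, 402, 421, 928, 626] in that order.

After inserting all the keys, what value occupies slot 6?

551

Insert 954: h=5, slot 5 empty → index 5.
Insert 103: h=12, slot 12 empty → index 12.
Insert 551: h=5, slot 5 occupied → index 6.
Insert 402: h=12, slot 12 occupied → index 0.
Insert 421: h=5, slots 5,6 occupied → index 7.
Insert 928: h=5, slots 5,6,7 occupied → index 8.
Insert 626: h=2, slot 2 empty → index 2.
Table: [402, ., 626, ., ., 954, 551, 421, 928, ., ., ., 103]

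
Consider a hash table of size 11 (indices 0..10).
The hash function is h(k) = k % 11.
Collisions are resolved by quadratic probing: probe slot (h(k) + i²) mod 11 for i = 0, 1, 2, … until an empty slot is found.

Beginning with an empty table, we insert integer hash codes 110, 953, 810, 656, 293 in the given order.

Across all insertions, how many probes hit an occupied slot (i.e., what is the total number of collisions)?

Insert 110: h=0, slot 0 empty → index 0.
Insert 953: h=7, slot 7 empty → index 7.
Insert 810: h=7, slot 7 occupied → index 8.
Insert 656: h=7, slots 7,8,0 occupied → index 5.
Insert 293: h=7, slots 7,8,0,5 occupied → index 1.
Table: [110, 293, ∅, ∅, ∅, 656, ∅, 953, 810, ∅, ∅]

8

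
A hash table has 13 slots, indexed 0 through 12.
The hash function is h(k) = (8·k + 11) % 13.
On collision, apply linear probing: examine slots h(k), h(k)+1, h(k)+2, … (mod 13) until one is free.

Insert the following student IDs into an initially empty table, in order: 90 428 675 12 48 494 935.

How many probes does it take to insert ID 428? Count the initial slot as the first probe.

2

90 hashes to 3; slot 3 is free → place at 3.
428 hashes to 3; 3 taken → place at 4.
675 hashes to 3; 3,4 taken → place at 5.
12 hashes to 3; 3,4,5 taken → place at 6.
48 hashes to 5; 5,6 taken → place at 7.
494 hashes to 11; slot 11 is free → place at 11.
935 hashes to 3; 3,4,5,6,7 taken → place at 8.
Table: [—, —, —, 90, 428, 675, 12, 48, 935, —, —, 494, —]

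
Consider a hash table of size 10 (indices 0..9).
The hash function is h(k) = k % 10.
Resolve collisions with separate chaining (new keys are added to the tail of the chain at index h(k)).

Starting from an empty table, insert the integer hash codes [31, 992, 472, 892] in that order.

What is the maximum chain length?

3

31 -> bucket 1
992 -> bucket 2
472 -> bucket 2 (collision)
892 -> bucket 2 (collision)
Final buckets:
0: _
1: 31
2: 992 -> 472 -> 892
3: _
4: _
5: _
6: _
7: _
8: _
9: _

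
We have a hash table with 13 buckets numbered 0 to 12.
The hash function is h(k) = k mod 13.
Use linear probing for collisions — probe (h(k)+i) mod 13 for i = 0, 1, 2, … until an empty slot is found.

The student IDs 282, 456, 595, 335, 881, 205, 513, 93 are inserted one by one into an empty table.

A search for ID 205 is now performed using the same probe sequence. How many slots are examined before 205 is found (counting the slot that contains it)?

Insert 282: h=9, slot 9 empty -> index 9.
Insert 456: h=1, slot 1 empty -> index 1.
Insert 595: h=10, slot 10 empty -> index 10.
Insert 335: h=10, slot 10 occupied -> index 11.
Insert 881: h=10, slots 10,11 occupied -> index 12.
Insert 205: h=10, slots 10,11,12 occupied -> index 0.
Insert 513: h=6, slot 6 empty -> index 6.
Insert 93: h=2, slot 2 empty -> index 2.
Table: [205, 456, 93, ., ., ., 513, ., ., 282, 595, 335, 881]
Lookup 205: h=10, probe 10,11,12,0 → found at 0.

4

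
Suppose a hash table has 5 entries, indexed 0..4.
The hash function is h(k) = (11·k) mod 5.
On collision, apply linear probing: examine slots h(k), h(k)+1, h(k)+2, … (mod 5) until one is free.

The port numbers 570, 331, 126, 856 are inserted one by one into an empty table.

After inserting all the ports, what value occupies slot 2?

570 hashes to 0; slot 0 is free -> place at 0.
331 hashes to 1; slot 1 is free -> place at 1.
126 hashes to 1; 1 taken -> place at 2.
856 hashes to 1; 1,2 taken -> place at 3.
Table: [570, 331, 126, 856, .]

126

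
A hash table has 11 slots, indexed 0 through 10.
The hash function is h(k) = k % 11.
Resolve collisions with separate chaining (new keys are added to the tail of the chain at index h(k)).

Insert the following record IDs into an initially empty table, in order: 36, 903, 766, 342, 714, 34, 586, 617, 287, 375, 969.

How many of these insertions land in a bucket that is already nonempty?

36 → bucket 3
903 → bucket 1
766 → bucket 7
342 → bucket 1 (collision)
714 → bucket 10
34 → bucket 1 (collision)
586 → bucket 3 (collision)
617 → bucket 1 (collision)
287 → bucket 1 (collision)
375 → bucket 1 (collision)
969 → bucket 1 (collision)
Final buckets:
0: _
1: 903 -> 342 -> 34 -> 617 -> 287 -> 375 -> 969
2: _
3: 36 -> 586
4: _
5: _
6: _
7: 766
8: _
9: _
10: 714

7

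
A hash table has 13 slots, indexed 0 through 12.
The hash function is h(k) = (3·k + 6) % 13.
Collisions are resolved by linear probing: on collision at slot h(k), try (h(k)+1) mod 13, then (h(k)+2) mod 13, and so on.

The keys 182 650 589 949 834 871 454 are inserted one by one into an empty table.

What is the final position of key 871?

9

Insert 182: h=6, slot 6 empty -> index 6.
Insert 650: h=6, slot 6 occupied -> index 7.
Insert 589: h=5, slot 5 empty -> index 5.
Insert 949: h=6, slots 6,7 occupied -> index 8.
Insert 834: h=12, slot 12 empty -> index 12.
Insert 871: h=6, slots 6,7,8 occupied -> index 9.
Insert 454: h=3, slot 3 empty -> index 3.
Table: [_, _, _, 454, _, 589, 182, 650, 949, 871, _, _, 834]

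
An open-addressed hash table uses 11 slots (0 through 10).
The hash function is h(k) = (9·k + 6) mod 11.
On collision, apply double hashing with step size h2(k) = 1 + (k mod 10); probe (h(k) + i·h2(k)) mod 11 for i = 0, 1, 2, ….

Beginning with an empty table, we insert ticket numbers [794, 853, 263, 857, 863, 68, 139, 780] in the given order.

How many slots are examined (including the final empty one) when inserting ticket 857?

4

Insert 794: h=2, slot 2 empty -> index 2.
Insert 853: h=5, slot 5 empty -> index 5.
Insert 263: h=8, slot 8 empty -> index 8.
Insert 857: h=8, h2=8, slots 8,5,2 occupied -> index 10.
Insert 863: h=7, slot 7 empty -> index 7.
Insert 68: h=2, h2=9, slot 2 occupied -> index 0.
Insert 139: h=3, slot 3 empty -> index 3.
Insert 780: h=8, h2=1, slot 8 occupied -> index 9.
Table: [68, _, 794, 139, _, 853, _, 863, 263, 780, 857]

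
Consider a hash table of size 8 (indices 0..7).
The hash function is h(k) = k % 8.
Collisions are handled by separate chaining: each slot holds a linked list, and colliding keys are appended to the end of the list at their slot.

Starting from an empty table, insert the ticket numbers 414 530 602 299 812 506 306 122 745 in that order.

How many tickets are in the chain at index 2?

5

Insert 414: h=6, bucket 6 empty -> new chain.
Insert 530: h=2, bucket 2 empty -> new chain.
Insert 602: h=2, bucket 2 nonempty -> append to chain.
Insert 299: h=3, bucket 3 empty -> new chain.
Insert 812: h=4, bucket 4 empty -> new chain.
Insert 506: h=2, bucket 2 nonempty -> append to chain.
Insert 306: h=2, bucket 2 nonempty -> append to chain.
Insert 122: h=2, bucket 2 nonempty -> append to chain.
Insert 745: h=1, bucket 1 empty -> new chain.
Final buckets:
0: ∅
1: 745
2: 530 -> 602 -> 506 -> 306 -> 122
3: 299
4: 812
5: ∅
6: 414
7: ∅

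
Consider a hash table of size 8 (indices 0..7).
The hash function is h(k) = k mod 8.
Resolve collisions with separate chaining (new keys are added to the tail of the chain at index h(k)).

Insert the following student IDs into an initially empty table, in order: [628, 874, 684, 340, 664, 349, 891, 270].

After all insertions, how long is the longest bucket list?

Insert 628: h=4, bucket 4 empty -> new chain.
Insert 874: h=2, bucket 2 empty -> new chain.
Insert 684: h=4, bucket 4 nonempty -> append to chain.
Insert 340: h=4, bucket 4 nonempty -> append to chain.
Insert 664: h=0, bucket 0 empty -> new chain.
Insert 349: h=5, bucket 5 empty -> new chain.
Insert 891: h=3, bucket 3 empty -> new chain.
Insert 270: h=6, bucket 6 empty -> new chain.
Final buckets:
0: 664
1: _
2: 874
3: 891
4: 628 -> 684 -> 340
5: 349
6: 270
7: _

3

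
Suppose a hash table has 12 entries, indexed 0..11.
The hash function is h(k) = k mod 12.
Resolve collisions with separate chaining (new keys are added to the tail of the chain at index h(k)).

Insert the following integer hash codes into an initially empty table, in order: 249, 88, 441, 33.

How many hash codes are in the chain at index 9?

Insert 249: h=9, bucket 9 empty → new chain.
Insert 88: h=4, bucket 4 empty → new chain.
Insert 441: h=9, bucket 9 nonempty → append to chain.
Insert 33: h=9, bucket 9 nonempty → append to chain.
Final buckets:
0: -
1: -
2: -
3: -
4: 88
5: -
6: -
7: -
8: -
9: 249 -> 441 -> 33
10: -
11: -

3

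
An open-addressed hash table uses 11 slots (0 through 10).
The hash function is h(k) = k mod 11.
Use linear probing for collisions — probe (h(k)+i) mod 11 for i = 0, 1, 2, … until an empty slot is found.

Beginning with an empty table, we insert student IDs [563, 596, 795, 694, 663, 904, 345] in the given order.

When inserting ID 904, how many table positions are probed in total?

5

563: h=2 -> slot 2
596: h=2, probe 2,3 -> slot 3
795: h=3, probe 3,4 -> slot 4
694: h=1 -> slot 1
663: h=3, probe 3,4,5 -> slot 5
904: h=2, probe 2,3,4,5,6 -> slot 6
345: h=4, probe 4,5,6,7 -> slot 7
Table: [., 694, 563, 596, 795, 663, 904, 345, ., ., .]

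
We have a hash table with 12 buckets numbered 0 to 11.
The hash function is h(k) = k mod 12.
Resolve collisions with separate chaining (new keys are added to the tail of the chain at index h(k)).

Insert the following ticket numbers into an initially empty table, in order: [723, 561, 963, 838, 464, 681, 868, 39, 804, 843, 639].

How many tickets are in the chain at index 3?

Insert 723: h=3, bucket 3 empty → new chain.
Insert 561: h=9, bucket 9 empty → new chain.
Insert 963: h=3, bucket 3 nonempty → append to chain.
Insert 838: h=10, bucket 10 empty → new chain.
Insert 464: h=8, bucket 8 empty → new chain.
Insert 681: h=9, bucket 9 nonempty → append to chain.
Insert 868: h=4, bucket 4 empty → new chain.
Insert 39: h=3, bucket 3 nonempty → append to chain.
Insert 804: h=0, bucket 0 empty → new chain.
Insert 843: h=3, bucket 3 nonempty → append to chain.
Insert 639: h=3, bucket 3 nonempty → append to chain.
Final buckets:
0: 804
1: ∅
2: ∅
3: 723 -> 963 -> 39 -> 843 -> 639
4: 868
5: ∅
6: ∅
7: ∅
8: 464
9: 561 -> 681
10: 838
11: ∅

5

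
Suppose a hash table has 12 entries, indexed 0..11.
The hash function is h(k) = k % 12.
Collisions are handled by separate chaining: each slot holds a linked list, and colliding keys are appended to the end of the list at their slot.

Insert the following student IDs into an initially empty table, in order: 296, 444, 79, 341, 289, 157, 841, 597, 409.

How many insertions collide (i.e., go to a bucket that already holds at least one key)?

Insert 296: h=8, bucket 8 empty → new chain.
Insert 444: h=0, bucket 0 empty → new chain.
Insert 79: h=7, bucket 7 empty → new chain.
Insert 341: h=5, bucket 5 empty → new chain.
Insert 289: h=1, bucket 1 empty → new chain.
Insert 157: h=1, bucket 1 nonempty → append to chain.
Insert 841: h=1, bucket 1 nonempty → append to chain.
Insert 597: h=9, bucket 9 empty → new chain.
Insert 409: h=1, bucket 1 nonempty → append to chain.
Final buckets:
0: 444
1: 289 -> 157 -> 841 -> 409
2: —
3: —
4: —
5: 341
6: —
7: 79
8: 296
9: 597
10: —
11: —

3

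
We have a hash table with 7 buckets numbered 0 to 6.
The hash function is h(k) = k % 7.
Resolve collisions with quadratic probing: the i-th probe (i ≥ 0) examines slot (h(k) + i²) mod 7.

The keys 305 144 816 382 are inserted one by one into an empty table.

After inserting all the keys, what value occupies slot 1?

816

Insert 305: h=4, slot 4 empty -> index 4.
Insert 144: h=4, slot 4 occupied -> index 5.
Insert 816: h=4, slots 4,5 occupied -> index 1.
Insert 382: h=4, slots 4,5,1 occupied -> index 6.
Table: [—, 816, —, —, 305, 144, 382]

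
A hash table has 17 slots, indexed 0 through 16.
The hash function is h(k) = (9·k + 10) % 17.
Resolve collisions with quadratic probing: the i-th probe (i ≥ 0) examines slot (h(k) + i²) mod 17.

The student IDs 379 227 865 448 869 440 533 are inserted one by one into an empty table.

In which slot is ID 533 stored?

379: h=4 → slot 4
227: h=13 → slot 13
865: h=9 → slot 9
448: h=13, probe 13,14 → slot 14
869: h=11 → slot 11
440: h=9, probe 9,10 → slot 10
533: h=13, probe 13,14,0 → slot 0
Table: [533, -, -, -, 379, -, -, -, -, 865, 440, 869, -, 227, 448, -, -]

0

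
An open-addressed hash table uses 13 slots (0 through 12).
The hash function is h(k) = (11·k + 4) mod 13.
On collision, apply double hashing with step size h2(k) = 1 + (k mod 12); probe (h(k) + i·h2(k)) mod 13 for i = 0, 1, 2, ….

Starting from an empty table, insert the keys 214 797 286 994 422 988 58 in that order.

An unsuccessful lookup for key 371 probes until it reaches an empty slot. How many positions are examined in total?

214: h=5 → slot 5
797: h=9 → slot 9
286: h=4 → slot 4
994: h=5, h2=11, probe 5,3 → slot 3
422: h=5, h2=3, probe 5,8 → slot 8
988: h=4, h2=5, probe 4,9,1 → slot 1
58: h=5, h2=11, probe 5,3,1,12 → slot 12
Table: [., 988, ., 994, 286, 214, ., ., 422, 797, ., ., 58]
Lookup 371: h=3, h2=12, probe 3,2 → slot 2 empty, not found.

2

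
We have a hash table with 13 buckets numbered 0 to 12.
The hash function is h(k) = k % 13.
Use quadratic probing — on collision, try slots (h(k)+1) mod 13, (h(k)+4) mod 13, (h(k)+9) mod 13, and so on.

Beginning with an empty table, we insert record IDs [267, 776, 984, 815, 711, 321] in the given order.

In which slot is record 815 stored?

0

267 hashes to 7; slot 7 is free → place at 7.
776 hashes to 9; slot 9 is free → place at 9.
984 hashes to 9; 9 taken → place at 10.
815 hashes to 9; 9,10 taken → place at 0.
711 hashes to 9; 9,10,0 taken → place at 5.
321 hashes to 9; 9,10,0,5 taken → place at 12.
Table: [815, ., ., ., ., 711, ., 267, ., 776, 984, ., 321]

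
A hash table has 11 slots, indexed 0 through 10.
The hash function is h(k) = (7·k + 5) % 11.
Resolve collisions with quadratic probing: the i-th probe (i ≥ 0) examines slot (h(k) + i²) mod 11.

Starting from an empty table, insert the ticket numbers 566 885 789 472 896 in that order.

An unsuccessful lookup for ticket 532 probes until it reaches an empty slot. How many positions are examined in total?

566 hashes to 7; slot 7 is free => place at 7.
885 hashes to 7; 7 taken => place at 8.
789 hashes to 6; slot 6 is free => place at 6.
472 hashes to 9; slot 9 is free => place at 9.
896 hashes to 7; 7,8 taken => place at 0.
Table: [896, -, -, -, -, -, 789, 566, 885, 472, -]
Lookup 532: h=0, probe 0,1 → slot 1 empty, not found.

2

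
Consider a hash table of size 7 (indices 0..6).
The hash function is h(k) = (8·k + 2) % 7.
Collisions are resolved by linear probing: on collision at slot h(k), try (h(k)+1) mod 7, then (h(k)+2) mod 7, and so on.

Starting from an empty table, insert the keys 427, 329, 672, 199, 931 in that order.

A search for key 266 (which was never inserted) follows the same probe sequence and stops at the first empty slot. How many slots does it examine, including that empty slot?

427 hashes to 2; slot 2 is free => place at 2.
329 hashes to 2; 2 taken => place at 3.
672 hashes to 2; 2,3 taken => place at 4.
199 hashes to 5; slot 5 is free => place at 5.
931 hashes to 2; 2,3,4,5 taken => place at 6.
Table: [_, _, 427, 329, 672, 199, 931]
Lookup 266: h=2, probe 2,3,4,5,6,0 → slot 0 empty, not found.

6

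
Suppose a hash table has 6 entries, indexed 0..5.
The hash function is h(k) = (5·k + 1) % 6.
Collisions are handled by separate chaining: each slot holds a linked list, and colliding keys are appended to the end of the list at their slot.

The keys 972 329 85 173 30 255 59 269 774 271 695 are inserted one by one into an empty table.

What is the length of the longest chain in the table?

5

972 → bucket 1
329 → bucket 2
85 → bucket 0
173 → bucket 2 (collision)
30 → bucket 1 (collision)
255 → bucket 4
59 → bucket 2 (collision)
269 → bucket 2 (collision)
774 → bucket 1 (collision)
271 → bucket 0 (collision)
695 → bucket 2 (collision)
Final buckets:
0: 85 -> 271
1: 972 -> 30 -> 774
2: 329 -> 173 -> 59 -> 269 -> 695
3: -
4: 255
5: -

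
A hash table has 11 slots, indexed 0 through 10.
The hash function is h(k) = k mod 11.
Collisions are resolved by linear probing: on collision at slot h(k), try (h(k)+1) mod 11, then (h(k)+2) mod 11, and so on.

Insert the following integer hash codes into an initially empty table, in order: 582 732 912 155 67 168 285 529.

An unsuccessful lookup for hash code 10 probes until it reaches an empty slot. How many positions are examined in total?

9

Insert 582: h=10, slot 10 empty -> index 10.
Insert 732: h=6, slot 6 empty -> index 6.
Insert 912: h=10, slot 10 occupied -> index 0.
Insert 155: h=1, slot 1 empty -> index 1.
Insert 67: h=1, slot 1 occupied -> index 2.
Insert 168: h=3, slot 3 empty -> index 3.
Insert 285: h=10, slots 10,0,1,2,3 occupied -> index 4.
Insert 529: h=1, slots 1,2,3,4 occupied -> index 5.
Table: [912, 155, 67, 168, 285, 529, 732, -, -, -, 582]
Lookup 10: h=10, probe 10,0,1,2,3,4,5,6,7 → slot 7 empty, not found.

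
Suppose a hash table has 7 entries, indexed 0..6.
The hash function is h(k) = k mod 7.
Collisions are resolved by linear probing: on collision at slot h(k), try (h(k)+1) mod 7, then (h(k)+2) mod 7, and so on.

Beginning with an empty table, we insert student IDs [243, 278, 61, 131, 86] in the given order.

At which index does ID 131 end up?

1

Insert 243: h=5, slot 5 empty => index 5.
Insert 278: h=5, slot 5 occupied => index 6.
Insert 61: h=5, slots 5,6 occupied => index 0.
Insert 131: h=5, slots 5,6,0 occupied => index 1.
Insert 86: h=2, slot 2 empty => index 2.
Table: [61, 131, 86, —, —, 243, 278]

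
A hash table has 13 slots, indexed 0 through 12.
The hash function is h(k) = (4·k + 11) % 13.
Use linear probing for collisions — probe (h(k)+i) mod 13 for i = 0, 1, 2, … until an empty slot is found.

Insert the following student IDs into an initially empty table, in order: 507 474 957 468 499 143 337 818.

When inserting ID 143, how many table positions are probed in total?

3

507 hashes to 11; slot 11 is free => place at 11.
474 hashes to 9; slot 9 is free => place at 9.
957 hashes to 4; slot 4 is free => place at 4.
468 hashes to 11; 11 taken => place at 12.
499 hashes to 5; slot 5 is free => place at 5.
143 hashes to 11; 11,12 taken => place at 0.
337 hashes to 7; slot 7 is free => place at 7.
818 hashes to 7; 7 taken => place at 8.
Table: [143, ., ., ., 957, 499, ., 337, 818, 474, ., 507, 468]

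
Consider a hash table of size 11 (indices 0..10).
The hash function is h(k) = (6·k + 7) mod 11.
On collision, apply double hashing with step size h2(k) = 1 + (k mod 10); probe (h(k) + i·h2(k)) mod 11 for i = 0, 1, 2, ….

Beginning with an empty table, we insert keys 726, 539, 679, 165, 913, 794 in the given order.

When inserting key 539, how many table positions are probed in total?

2

726 hashes to 7; slot 7 is free → place at 7.
539 hashes to 7, h2=10; 7 taken → place at 6.
679 hashes to 0; slot 0 is free → place at 0.
165 hashes to 7, h2=6; 7 taken → place at 2.
913 hashes to 7, h2=4; 7,0 taken → place at 4.
794 hashes to 8; slot 8 is free → place at 8.
Table: [679, _, 165, _, 913, _, 539, 726, 794, _, _]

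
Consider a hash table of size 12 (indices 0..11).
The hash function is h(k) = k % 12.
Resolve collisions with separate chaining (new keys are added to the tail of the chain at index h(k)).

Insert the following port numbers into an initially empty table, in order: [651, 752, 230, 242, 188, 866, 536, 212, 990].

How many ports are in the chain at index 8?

4

651 → bucket 3
752 → bucket 8
230 → bucket 2
242 → bucket 2 (collision)
188 → bucket 8 (collision)
866 → bucket 2 (collision)
536 → bucket 8 (collision)
212 → bucket 8 (collision)
990 → bucket 6
Final buckets:
0: ∅
1: ∅
2: 230 -> 242 -> 866
3: 651
4: ∅
5: ∅
6: 990
7: ∅
8: 752 -> 188 -> 536 -> 212
9: ∅
10: ∅
11: ∅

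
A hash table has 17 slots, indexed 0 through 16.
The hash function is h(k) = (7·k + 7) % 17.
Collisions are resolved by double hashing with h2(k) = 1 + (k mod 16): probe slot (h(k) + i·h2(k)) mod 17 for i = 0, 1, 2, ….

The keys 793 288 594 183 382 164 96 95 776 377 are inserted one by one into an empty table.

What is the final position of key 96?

1

793 hashes to 16; slot 16 is free => place at 16.
288 hashes to 0; slot 0 is free => place at 0.
594 hashes to 0, h2=3; 0 taken => place at 3.
183 hashes to 13; slot 13 is free => place at 13.
382 hashes to 12; slot 12 is free => place at 12.
164 hashes to 16, h2=5; 16 taken => place at 4.
96 hashes to 16, h2=1; 16,0 taken => place at 1.
95 hashes to 9; slot 9 is free => place at 9.
776 hashes to 16, h2=9; 16 taken => place at 8.
377 hashes to 11; slot 11 is free => place at 11.
Table: [288, 96, -, 594, 164, -, -, -, 776, 95, -, 377, 382, 183, -, -, 793]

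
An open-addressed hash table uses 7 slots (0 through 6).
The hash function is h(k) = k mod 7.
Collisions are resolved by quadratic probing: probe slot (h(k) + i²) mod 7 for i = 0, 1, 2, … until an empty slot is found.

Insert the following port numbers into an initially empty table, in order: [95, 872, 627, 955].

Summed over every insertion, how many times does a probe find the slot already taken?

3

95 hashes to 4; slot 4 is free => place at 4.
872 hashes to 4; 4 taken => place at 5.
627 hashes to 4; 4,5 taken => place at 1.
955 hashes to 3; slot 3 is free => place at 3.
Table: [-, 627, -, 955, 95, 872, -]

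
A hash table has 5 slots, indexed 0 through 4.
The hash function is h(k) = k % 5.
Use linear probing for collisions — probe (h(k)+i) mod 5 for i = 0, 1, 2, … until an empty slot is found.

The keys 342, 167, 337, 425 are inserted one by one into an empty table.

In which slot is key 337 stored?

342 hashes to 2; slot 2 is free -> place at 2.
167 hashes to 2; 2 taken -> place at 3.
337 hashes to 2; 2,3 taken -> place at 4.
425 hashes to 0; slot 0 is free -> place at 0.
Table: [425, —, 342, 167, 337]

4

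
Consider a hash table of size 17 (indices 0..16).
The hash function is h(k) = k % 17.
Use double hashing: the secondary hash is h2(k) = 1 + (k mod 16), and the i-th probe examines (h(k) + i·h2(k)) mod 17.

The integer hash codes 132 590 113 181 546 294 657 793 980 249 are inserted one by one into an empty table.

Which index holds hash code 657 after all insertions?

15

132: h=13 -> slot 13
590: h=12 -> slot 12
113: h=11 -> slot 11
181: h=11, h2=6, probe 11,0 -> slot 0
546: h=2 -> slot 2
294: h=5 -> slot 5
657: h=11, h2=2, probe 11,13,15 -> slot 15
793: h=11, h2=10, probe 11,4 -> slot 4
980: h=11, h2=5, probe 11,16 -> slot 16
249: h=11, h2=10, probe 11,4,14 -> slot 14
Table: [181, _, 546, _, 793, 294, _, _, _, _, _, 113, 590, 132, 249, 657, 980]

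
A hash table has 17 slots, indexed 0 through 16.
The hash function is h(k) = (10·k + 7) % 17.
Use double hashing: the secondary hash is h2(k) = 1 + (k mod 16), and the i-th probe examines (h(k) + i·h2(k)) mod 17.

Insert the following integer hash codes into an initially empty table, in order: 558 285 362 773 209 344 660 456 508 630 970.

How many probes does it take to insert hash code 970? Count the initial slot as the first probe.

Insert 558: h=11, slot 11 empty => index 11.
Insert 285: h=1, slot 1 empty => index 1.
Insert 362: h=6, slot 6 empty => index 6.
Insert 773: h=2, slot 2 empty => index 2.
Insert 209: h=6, h2=2, slot 6 occupied => index 8.
Insert 344: h=13, slot 13 empty => index 13.
Insert 660: h=11, h2=5, slot 11 occupied => index 16.
Insert 456: h=11, h2=9, slot 11 occupied => index 3.
Insert 508: h=4, slot 4 empty => index 4.
Insert 630: h=0, slot 0 empty => index 0.
Insert 970: h=0, h2=11, slots 0,11 occupied => index 5.
Table: [630, 285, 773, 456, 508, 970, 362, -, 209, -, -, 558, -, 344, -, -, 660]

3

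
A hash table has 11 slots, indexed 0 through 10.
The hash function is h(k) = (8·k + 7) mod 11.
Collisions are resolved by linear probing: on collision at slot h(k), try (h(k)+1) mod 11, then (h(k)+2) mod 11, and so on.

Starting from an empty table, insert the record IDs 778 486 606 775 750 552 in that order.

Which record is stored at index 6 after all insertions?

552

778 hashes to 5; slot 5 is free -> place at 5.
486 hashes to 1; slot 1 is free -> place at 1.
606 hashes to 4; slot 4 is free -> place at 4.
775 hashes to 3; slot 3 is free -> place at 3.
750 hashes to 1; 1 taken -> place at 2.
552 hashes to 1; 1,2,3,4,5 taken -> place at 6.
Table: [—, 486, 750, 775, 606, 778, 552, —, —, —, —]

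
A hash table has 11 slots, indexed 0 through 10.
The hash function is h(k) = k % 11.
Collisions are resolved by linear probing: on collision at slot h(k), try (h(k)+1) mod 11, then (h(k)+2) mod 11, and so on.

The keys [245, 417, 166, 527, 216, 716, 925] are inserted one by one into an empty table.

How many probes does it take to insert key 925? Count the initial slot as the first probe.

245 hashes to 3; slot 3 is free → place at 3.
417 hashes to 10; slot 10 is free → place at 10.
166 hashes to 1; slot 1 is free → place at 1.
527 hashes to 10; 10 taken → place at 0.
216 hashes to 7; slot 7 is free → place at 7.
716 hashes to 1; 1 taken → place at 2.
925 hashes to 1; 1,2,3 taken → place at 4.
Table: [527, 166, 716, 245, 925, _, _, 216, _, _, 417]

4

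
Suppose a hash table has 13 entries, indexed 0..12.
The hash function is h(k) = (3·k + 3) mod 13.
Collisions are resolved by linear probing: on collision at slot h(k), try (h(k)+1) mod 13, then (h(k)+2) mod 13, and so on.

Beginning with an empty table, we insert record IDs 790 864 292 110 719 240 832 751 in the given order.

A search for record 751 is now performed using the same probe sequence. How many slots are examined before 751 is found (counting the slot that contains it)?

790 hashes to 7; slot 7 is free => place at 7.
864 hashes to 8; slot 8 is free => place at 8.
292 hashes to 8; 8 taken => place at 9.
110 hashes to 8; 8,9 taken => place at 10.
719 hashes to 2; slot 2 is free => place at 2.
240 hashes to 8; 8,9,10 taken => place at 11.
832 hashes to 3; slot 3 is free => place at 3.
751 hashes to 7; 7,8,9,10,11 taken => place at 12.
Table: [_, _, 719, 832, _, _, _, 790, 864, 292, 110, 240, 751]
Lookup 751: h=7, probe 7,8,9,10,11,12 → found at 12.

6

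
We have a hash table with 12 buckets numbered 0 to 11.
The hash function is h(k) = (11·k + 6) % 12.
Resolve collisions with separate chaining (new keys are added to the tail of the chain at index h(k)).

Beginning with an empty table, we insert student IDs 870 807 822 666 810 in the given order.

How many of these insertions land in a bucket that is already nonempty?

3

870 → bucket 0
807 → bucket 3
822 → bucket 0 (collision)
666 → bucket 0 (collision)
810 → bucket 0 (collision)
Final buckets:
0: 870 -> 822 -> 666 -> 810
1: -
2: -
3: 807
4: -
5: -
6: -
7: -
8: -
9: -
10: -
11: -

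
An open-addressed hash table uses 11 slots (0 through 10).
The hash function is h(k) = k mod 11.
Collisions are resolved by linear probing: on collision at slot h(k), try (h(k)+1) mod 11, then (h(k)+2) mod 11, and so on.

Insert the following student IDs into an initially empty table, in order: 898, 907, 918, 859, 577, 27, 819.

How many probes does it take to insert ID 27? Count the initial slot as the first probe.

5

898: h=7 → slot 7
907: h=5 → slot 5
918: h=5, probe 5,6 → slot 6
859: h=1 → slot 1
577: h=5, probe 5,6,7,8 → slot 8
27: h=5, probe 5,6,7,8,9 → slot 9
819: h=5, probe 5,6,7,8,9,10 → slot 10
Table: [-, 859, -, -, -, 907, 918, 898, 577, 27, 819]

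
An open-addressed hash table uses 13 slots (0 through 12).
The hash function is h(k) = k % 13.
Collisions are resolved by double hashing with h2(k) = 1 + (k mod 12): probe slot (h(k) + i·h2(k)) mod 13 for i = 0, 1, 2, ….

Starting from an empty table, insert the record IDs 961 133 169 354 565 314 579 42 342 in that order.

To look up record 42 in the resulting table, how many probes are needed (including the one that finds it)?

3

Insert 961: h=12, slot 12 empty -> index 12.
Insert 133: h=3, slot 3 empty -> index 3.
Insert 169: h=0, slot 0 empty -> index 0.
Insert 354: h=3, h2=7, slot 3 occupied -> index 10.
Insert 565: h=6, slot 6 empty -> index 6.
Insert 314: h=2, slot 2 empty -> index 2.
Insert 579: h=7, slot 7 empty -> index 7.
Insert 42: h=3, h2=7, slots 3,10 occupied -> index 4.
Insert 342: h=4, h2=7, slot 4 occupied -> index 11.
Table: [169, -, 314, 133, 42, -, 565, 579, -, -, 354, 342, 961]
Lookup 42: h=3, h2=7, probe 3,10,4 → found at 4.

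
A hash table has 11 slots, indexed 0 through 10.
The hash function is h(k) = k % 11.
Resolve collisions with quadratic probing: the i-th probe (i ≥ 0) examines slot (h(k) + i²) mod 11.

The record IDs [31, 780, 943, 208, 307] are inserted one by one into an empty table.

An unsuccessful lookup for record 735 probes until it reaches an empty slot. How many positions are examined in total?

Insert 31: h=9, slot 9 empty -> index 9.
Insert 780: h=10, slot 10 empty -> index 10.
Insert 943: h=8, slot 8 empty -> index 8.
Insert 208: h=10, slot 10 occupied -> index 0.
Insert 307: h=10, slots 10,0 occupied -> index 3.
Table: [208, _, _, 307, _, _, _, _, 943, 31, 780]
Lookup 735: h=9, probe 9,10,2 → slot 2 empty, not found.

3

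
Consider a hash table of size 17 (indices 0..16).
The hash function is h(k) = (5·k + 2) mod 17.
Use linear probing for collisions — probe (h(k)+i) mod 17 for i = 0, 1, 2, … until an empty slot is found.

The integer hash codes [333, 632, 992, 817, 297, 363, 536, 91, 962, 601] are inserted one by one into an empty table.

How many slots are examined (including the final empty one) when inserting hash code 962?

3

333 hashes to 1; slot 1 is free → place at 1.
632 hashes to 0; slot 0 is free → place at 0.
992 hashes to 15; slot 15 is free → place at 15.
817 hashes to 7; slot 7 is free → place at 7.
297 hashes to 8; slot 8 is free → place at 8.
363 hashes to 15; 15 taken → place at 16.
536 hashes to 13; slot 13 is free → place at 13.
91 hashes to 15; 15,16,0,1 taken → place at 2.
962 hashes to 1; 1,2 taken → place at 3.
601 hashes to 15; 15,16,0,1,2,3 taken → place at 4.
Table: [632, 333, 91, 962, 601, ., ., 817, 297, ., ., ., ., 536, ., 992, 363]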